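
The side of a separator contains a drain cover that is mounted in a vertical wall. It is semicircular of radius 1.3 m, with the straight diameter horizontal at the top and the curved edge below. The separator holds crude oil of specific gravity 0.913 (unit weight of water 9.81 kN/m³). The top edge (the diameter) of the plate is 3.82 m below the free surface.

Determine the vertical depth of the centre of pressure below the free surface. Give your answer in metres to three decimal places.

h_p = 4.399 m

γ = 0.913 × 9.81 = 8.95653 kN/m³.
The centroid of a semicircle lies 4r/(3π) = 0.551737 m from the diameter, here below the top edge, so the centroid depth is h_c = 3.82 + 0.551737 = 4.37174 m.
A = πr²/2 = π × 1.3²/2 = 2.65465 m².
Resultant F = γ·h_c·A = 8.95653 × 4.37174 × 2.65465 = 103.944 kN.
I_c = (π/8 − 8/(9π))·r⁴ = 0.109757 × 1.3⁴ = 0.313477 m⁴.
Centre of pressure: y_p = y_c + I_c/(y_c·A) = 4.37174 + 0.313477/(4.37174 × 2.65465) = 4.37174 + 0.0270112 = 4.39875 m along the plane.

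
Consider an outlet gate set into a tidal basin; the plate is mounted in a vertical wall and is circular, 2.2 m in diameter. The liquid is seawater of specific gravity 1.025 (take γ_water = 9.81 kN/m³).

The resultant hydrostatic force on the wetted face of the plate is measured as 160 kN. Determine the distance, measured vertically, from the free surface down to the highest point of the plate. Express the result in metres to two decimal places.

d_top ≈ 3.09 m

γ = 1.025 × 9.81 = 10.05525 kN/m³.
A = π(1.1)² = 3.80133 m².
From F = γ·h_c·A, the centroid depth is h_c = 160/(10.05525 × 3.80133) = 4.18593 m.
The centroid is at the centre, 1.1 m below the top of the plate, so the highest point sits at h_top = 4.18593 − 1.1 = 3.08593 m below the surface.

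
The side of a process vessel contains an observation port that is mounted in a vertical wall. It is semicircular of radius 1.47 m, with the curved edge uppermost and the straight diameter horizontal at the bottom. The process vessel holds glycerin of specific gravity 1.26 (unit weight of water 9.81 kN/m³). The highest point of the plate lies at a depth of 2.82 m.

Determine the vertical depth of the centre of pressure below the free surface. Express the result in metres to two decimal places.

h_p = 3.71 m

γ = 1.26 × 9.81 = 12.3606 kN/m³.
The centroid lies 4r/(3π) = 0.623887 m above the diameter, so r − 4r/(3π) = 1.47 − 0.623887 = 0.846113 m below the topmost point, so the centroid depth is h_c = 2.82 + 0.846113 = 3.66611 m.
A = πr²/2 = π × 1.47²/2 = 3.39433 m².
Resultant F = γ·h_c·A = 12.3606 × 3.66611 × 3.39433 = 153.815 kN.
I_c = (π/8 − 8/(9π))·r⁴ = 0.109757 × 1.47⁴ = 0.512509 m⁴.
Centre of pressure: y_p = y_c + I_c/(y_c·A) = 3.66611 + 0.512509/(3.66611 × 3.39433) = 3.66611 + 0.0411853 = 3.7073 m along the plane.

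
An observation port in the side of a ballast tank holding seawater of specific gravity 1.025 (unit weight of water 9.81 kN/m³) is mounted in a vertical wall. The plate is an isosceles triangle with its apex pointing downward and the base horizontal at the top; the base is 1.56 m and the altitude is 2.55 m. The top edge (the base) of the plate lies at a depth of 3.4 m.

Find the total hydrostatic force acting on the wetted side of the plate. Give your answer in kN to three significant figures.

F ≈ 85.0 kN

γ = 1.025 × 9.81 = 10.05525 kN/m³.
With the apex down, the centroid sits h/3 = 2.55/3 = 0.85 m below the base (the top edge), so the centroid depth is h_c = 3.4 + 0.85 = 4.25 m.
A = ½ × 1.56 × 2.55 = 1.989 m².
Resultant F = γ·h_c·A = 10.05525 × 4.25 × 1.989 = 84.9995 kN.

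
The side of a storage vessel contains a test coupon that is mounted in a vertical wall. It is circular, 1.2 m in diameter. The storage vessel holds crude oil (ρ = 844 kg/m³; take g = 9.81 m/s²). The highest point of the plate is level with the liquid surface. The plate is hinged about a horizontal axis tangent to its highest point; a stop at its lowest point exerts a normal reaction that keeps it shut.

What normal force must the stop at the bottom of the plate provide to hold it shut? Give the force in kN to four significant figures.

γ = ρg = 844 × 9.81 / 1000 = 8.27964 kN/m³.
The centroid is at the centre, 0.6 m below the top of the plate, so the centroid depth is h_c = 0.6 m.
A = π(0.6)² = 1.13097 m².
Resultant F = γ·h_c·A = 8.27964 × 0.6 × 1.13097 = 5.61841 kN.
I_c = πr⁴/4 = π × 0.6⁴/4 = 0.101788 m⁴.
Centre of pressure: y_p = y_c + I_c/(y_c·A) = 0.6 + 0.101788/(0.6 × 1.13097) = 0.6 + 0.150001 = 0.750001 m along the plane.
The resultant acts 0.6 + 0.150001 = 0.750001 m (along the plate) below the hinge at the top edge, so the moment about the hinge is M = F × 0.750001 = 5.61841 × 0.750001 = 4.21381 kN·m.
A normal force at the bottom, 1.2 m from the hinge, must supply this moment: P = 4.21381/1.2 = 3.51151 kN.

P ≈ 3.512 kN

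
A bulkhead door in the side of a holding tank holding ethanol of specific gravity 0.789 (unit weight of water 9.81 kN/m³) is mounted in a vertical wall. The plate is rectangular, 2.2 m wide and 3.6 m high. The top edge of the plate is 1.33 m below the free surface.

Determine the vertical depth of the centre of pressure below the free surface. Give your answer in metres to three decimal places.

h_p = 3.475 m

γ = 0.789 × 9.81 = 7.74009 kN/m³.
The centroid lies 3.6/2 = 1.8 m below the top edge, so the centroid depth is h_c = 1.33 + 1.8 = 3.13 m.
A = 2.2 × 3.6 = 7.92 m².
Resultant F = γ·h_c·A = 7.74009 × 3.13 × 7.92 = 191.874 kN.
I_c = b·h³/12 = 2.2 × 3.6³/12 = 8.5536 m⁴.
Centre of pressure: y_p = y_c + I_c/(y_c·A) = 3.13 + 8.5536/(3.13 × 7.92) = 3.13 + 0.345048 = 3.47505 m along the plane.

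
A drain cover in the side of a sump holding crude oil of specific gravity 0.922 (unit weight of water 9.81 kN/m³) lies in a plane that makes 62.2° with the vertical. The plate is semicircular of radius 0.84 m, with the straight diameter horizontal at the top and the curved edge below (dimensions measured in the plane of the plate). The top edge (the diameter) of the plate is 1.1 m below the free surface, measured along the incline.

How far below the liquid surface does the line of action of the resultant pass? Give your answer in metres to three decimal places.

γ = 0.922 × 9.81 = 9.04482 kN/m³.
The plate makes 62.2° with the vertical, i.e. θ = 90° − 62.2° = 27.8° to the horizontal. Measuring y along the incline from the free-surface line, vertical depth h = y·sinθ with sinθ = 0.466387.
The centroid of a semicircle lies 4r/(3π) = 0.356507 m from the diameter, here below the top edge, so y_c = 1.1 + 0.356507 = 1.45651 m and h_c = 1.45651 × 0.466387 = 0.679297 m.
A = πr²/2 = π × 0.84²/2 = 1.10835 m².
Resultant F = γ·h_c·A = 9.04482 × 0.679297 × 1.10835 = 6.80983 kN.
I_c = (π/8 − 8/(9π))·r⁴ = 0.109757 × 0.84⁴ = 0.0546449 m⁴.
Centre of pressure: y_p = y_c + I_c/(y_c·A) = 1.45651 + 0.0546449/(1.45651 × 1.10835) = 1.45651 + 0.03385 = 1.49036 m along the plane.
Vertically, h_p = y_p·sinθ = 1.49036 × 0.466387 = 0.695085 m.

h_p = 0.695 m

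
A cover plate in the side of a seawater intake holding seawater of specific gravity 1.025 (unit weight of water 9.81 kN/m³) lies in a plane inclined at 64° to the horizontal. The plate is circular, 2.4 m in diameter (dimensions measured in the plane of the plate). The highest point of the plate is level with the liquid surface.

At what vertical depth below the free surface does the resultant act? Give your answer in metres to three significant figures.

h_p = 1.35 m

γ = 1.025 × 9.81 = 10.05525 kN/m³.
Let θ = 64° be the plate's angle to the horizontal; measure y along the incline from where the plane meets the free surface. Vertical depth h = y·sinθ with sinθ = 0.898794.
The centroid is at the centre, 1.2 m below the top of the plate, so y_c = 1.2 m and h_c = 1.2 × 0.898794 = 1.07855 m.
A = π(1.2)² = 4.52389 m².
Resultant F = γ·h_c·A = 10.05525 × 1.07855 × 4.52389 = 49.062 kN.
I_c = πr⁴/4 = π × 1.2⁴/4 = 1.6286 m⁴.
Centre of pressure: y_p = y_c + I_c/(y_c·A) = 1.2 + 1.6286/(1.2 × 4.52389) = 1.2 + 0.3 = 1.5 m along the plane.
Vertically, h_p = y_p·sinθ = 1.5 × 0.898794 = 1.34819 m.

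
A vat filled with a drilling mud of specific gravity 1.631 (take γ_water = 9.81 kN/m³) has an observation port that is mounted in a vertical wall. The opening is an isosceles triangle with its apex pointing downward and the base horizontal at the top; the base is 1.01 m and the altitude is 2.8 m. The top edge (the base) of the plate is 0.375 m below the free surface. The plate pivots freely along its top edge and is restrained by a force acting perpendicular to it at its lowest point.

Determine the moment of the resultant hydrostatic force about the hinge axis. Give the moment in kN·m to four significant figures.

γ = 1.631 × 9.81 = 16.00011 kN/m³.
With the apex down, the centroid sits h/3 = 2.8/3 = 0.933333 m below the base (the top edge), so the centroid depth is h_c = 0.375 + 0.933333 = 1.30833 m.
A = ½ × 1.01 × 2.8 = 1.414 m².
Resultant F = γ·h_c·A = 16.00011 × 1.30833 × 1.414 = 29.5999 kN.
I_c = b·h³/36 = 1.01 × 2.8³/36 = 0.615876 m⁴.
Centre of pressure: y_p = y_c + I_c/(y_c·A) = 1.30833 + 0.615876/(1.30833 × 1.414) = 1.30833 + 0.33291 = 1.64124 m along the plane.
The resultant acts 0.933333 + 0.33291 = 1.26624 m (along the plate) below the hinge at the top edge, so the moment about the hinge is M = F × 1.26624 = 29.5999 × 1.26624 = 37.4806 kN·m.

M ≈ 37.48 kN·m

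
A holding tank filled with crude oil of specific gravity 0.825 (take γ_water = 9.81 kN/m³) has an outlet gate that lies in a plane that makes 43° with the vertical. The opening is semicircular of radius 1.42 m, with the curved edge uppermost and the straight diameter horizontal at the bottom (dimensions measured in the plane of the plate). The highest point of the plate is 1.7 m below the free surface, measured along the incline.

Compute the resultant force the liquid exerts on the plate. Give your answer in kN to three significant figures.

γ = 0.825 × 9.81 = 8.09325 kN/m³.
The plate makes 43° with the vertical, i.e. θ = 90° − 43° = 47° to the horizontal. Measuring y along the incline from the free-surface line, vertical depth h = y·sinθ with sinθ = 0.731354.
The centroid lies 4r/(3π) = 0.602667 m above the diameter, so r − 4r/(3π) = 1.42 − 0.602667 = 0.817333 m below the topmost point, so y_c = 1.7 + 0.817333 = 2.51733 m and h_c = 2.51733 × 0.731354 = 1.84106 m.
A = πr²/2 = π × 1.42²/2 = 3.16735 m².
Resultant F = γ·h_c·A = 8.09325 × 1.84106 × 3.16735 = 47.194 kN.

F ≈ 47.2 kN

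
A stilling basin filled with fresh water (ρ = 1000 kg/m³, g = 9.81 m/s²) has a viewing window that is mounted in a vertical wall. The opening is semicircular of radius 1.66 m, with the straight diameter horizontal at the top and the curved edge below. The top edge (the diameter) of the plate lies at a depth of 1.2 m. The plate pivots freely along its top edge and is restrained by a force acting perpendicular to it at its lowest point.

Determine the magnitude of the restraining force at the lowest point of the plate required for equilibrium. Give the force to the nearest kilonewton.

γ = ρg = 1000 × 9.81 = 9810 N/m³ = 9.81 kN/m³.
The centroid of a semicircle lies 4r/(3π) = 0.704526 m from the diameter, here below the top edge, so the centroid depth is h_c = 1.2 + 0.704526 = 1.90453 m.
A = πr²/2 = π × 1.66²/2 = 4.32849 m².
Resultant F = γ·h_c·A = 9.81 × 1.90453 × 4.32849 = 80.8711 kN.
I_c = (π/8 − 8/(9π))·r⁴ = 0.109757 × 1.66⁴ = 0.833421 m⁴.
Centre of pressure: y_p = y_c + I_c/(y_c·A) = 1.90453 + 0.833421/(1.90453 × 4.32849) = 1.90453 + 0.101097 = 2.00563 m along the plane.
The resultant acts 0.704526 + 0.101097 = 0.805623 m (along the plate) below the hinge at the top edge, so the moment about the hinge is M = F × 0.805623 = 80.8711 × 0.805623 = 65.1516 kN·m.
A normal force at the bottom, 1.66 m from the hinge, must supply this moment: P = 65.1516/1.66 = 39.248 kN.

P ≈ 39 kN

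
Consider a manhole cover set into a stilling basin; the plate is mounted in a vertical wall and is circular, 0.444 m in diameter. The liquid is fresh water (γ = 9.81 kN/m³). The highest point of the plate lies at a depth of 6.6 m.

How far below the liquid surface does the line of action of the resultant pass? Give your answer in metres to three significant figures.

h_p = 6.82 m

γ = 9.81 kN/m³.
The centroid is at the centre, 0.222 m below the top of the plate, so the centroid depth is h_c = 6.6 + 0.222 = 6.822 m.
A = π(0.222)² = 0.15483 m².
Resultant F = γ·h_c·A = 9.81 × 6.822 × 0.15483 = 10.3618 kN.
I_c = πr⁴/4 = π × 0.222⁴/4 = 0.00190766 m⁴.
Centre of pressure: y_p = y_c + I_c/(y_c·A) = 6.822 + 0.00190766/(6.822 × 0.15483) = 6.822 + 0.00180607 = 6.82381 m along the plane.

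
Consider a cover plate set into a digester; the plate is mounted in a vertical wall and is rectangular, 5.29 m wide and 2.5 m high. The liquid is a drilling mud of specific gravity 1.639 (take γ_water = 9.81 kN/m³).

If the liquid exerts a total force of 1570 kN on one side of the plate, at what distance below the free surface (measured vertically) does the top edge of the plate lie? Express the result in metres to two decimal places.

d_top ≈ 6.13 m

γ = 1.639 × 9.81 = 16.07859 kN/m³.
A = 5.29 × 2.5 = 13.225 m².
From F = γ·h_c·A, the centroid depth is h_c = 1570/(16.07859 × 13.225) = 7.38339 m.
The centroid lies 2.5/2 = 1.25 m below the top edge, so the top edge sits at h_top = 7.38339 − 1.25 = 6.13339 m below the surface.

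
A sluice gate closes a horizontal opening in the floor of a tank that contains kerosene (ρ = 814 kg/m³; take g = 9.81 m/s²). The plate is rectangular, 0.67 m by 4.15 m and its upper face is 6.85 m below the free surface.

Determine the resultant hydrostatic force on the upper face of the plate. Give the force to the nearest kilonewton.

γ = ρg = 814 × 9.81 / 1000 = 7.98534 kN/m³.
The plate is horizontal, so pressure is uniform at p = γ·h = 7.98534 × 6.85 = 54.6996 kN/m².
A = 0.67 × 4.15 = 2.7805 m².
F = p·A = 54.6996 × 2.7805 = 152.092 kN.

F ≈ 152 kN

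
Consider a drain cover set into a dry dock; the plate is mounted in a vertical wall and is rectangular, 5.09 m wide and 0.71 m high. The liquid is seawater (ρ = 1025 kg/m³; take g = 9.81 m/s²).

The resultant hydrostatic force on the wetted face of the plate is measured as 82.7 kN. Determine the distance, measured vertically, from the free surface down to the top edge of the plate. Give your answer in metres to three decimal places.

γ = ρg = 1025 × 9.81 / 1000 = 10.05525 kN/m³.
A = 5.09 × 0.71 = 3.6139 m².
From F = γ·h_c·A, the centroid depth is h_c = 82.7/(10.05525 × 3.6139) = 2.27581 m.
The centroid lies 0.71/2 = 0.355 m below the top edge, so the top edge sits at h_top = 2.27581 − 0.355 = 1.92081 m below the surface.

d_top ≈ 1.921 m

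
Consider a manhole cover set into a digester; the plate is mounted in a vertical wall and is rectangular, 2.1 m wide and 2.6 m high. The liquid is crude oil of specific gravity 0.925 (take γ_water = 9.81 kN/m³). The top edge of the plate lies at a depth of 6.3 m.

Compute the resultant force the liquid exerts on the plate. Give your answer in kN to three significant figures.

F ≈ 377 kN

γ = 0.925 × 9.81 = 9.07425 kN/m³.
The centroid lies 2.6/2 = 1.3 m below the top edge, so the centroid depth is h_c = 6.3 + 1.3 = 7.6 m.
A = 2.1 × 2.6 = 5.46 m².
Resultant F = γ·h_c·A = 9.07425 × 7.6 × 5.46 = 376.545 kN.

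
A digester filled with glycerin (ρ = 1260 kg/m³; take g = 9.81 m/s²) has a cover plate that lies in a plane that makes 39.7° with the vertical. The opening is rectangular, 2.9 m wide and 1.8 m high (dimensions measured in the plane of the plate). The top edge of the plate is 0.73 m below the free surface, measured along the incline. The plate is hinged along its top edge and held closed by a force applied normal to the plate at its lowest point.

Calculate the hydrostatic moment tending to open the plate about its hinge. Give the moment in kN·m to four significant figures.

M ≈ 86.23 kN·m

γ = ρg = 1260 × 9.81 / 1000 = 12.3606 kN/m³.
The plate makes 39.7° with the vertical, i.e. θ = 90° − 39.7° = 50.3° to the horizontal. Measuring y along the incline from the free-surface line, vertical depth h = y·sinθ with sinθ = 0.769400.
The centroid lies 1.8/2 = 0.9 m below the top edge, so y_c = 0.73 + 0.9 = 1.63 m and h_c = 1.63 × 0.769400 = 1.25412 m.
A = 2.9 × 1.8 = 5.22 m².
Resultant F = γ·h_c·A = 12.3606 × 1.25412 × 5.22 = 80.9187 kN.
I_c = b·h³/12 = 2.9 × 1.8³/12 = 1.4094 m⁴.
Centre of pressure: y_p = y_c + I_c/(y_c·A) = 1.63 + 1.4094/(1.63 × 5.22) = 1.63 + 0.165644 = 1.79564 m along the plane.
The resultant acts 0.9 + 0.165644 = 1.06564 m (along the plate) below the hinge at the top edge, so the moment about the hinge is M = F × 1.06564 = 80.9187 × 1.06564 = 86.2302 kN·m.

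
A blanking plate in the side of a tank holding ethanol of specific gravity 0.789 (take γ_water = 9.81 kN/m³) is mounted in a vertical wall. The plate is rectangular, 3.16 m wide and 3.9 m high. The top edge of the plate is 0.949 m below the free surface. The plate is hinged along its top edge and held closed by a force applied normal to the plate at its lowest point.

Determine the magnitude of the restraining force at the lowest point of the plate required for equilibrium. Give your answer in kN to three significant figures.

γ = 0.789 × 9.81 = 7.74009 kN/m³.
The centroid lies 3.9/2 = 1.95 m below the top edge, so the centroid depth is h_c = 0.949 + 1.95 = 2.899 m.
A = 3.16 × 3.9 = 12.324 m².
Resultant F = γ·h_c·A = 7.74009 × 2.899 × 12.324 = 276.532 kN.
I_c = b·h³/12 = 3.16 × 3.9³/12 = 15.6207 m⁴.
Centre of pressure: y_p = y_c + I_c/(y_c·A) = 2.899 + 15.6207/(2.899 × 12.324) = 2.899 + 0.437221 = 3.33622 m along the plane.
The resultant acts 1.95 + 0.437221 = 2.38722 m (along the plate) below the hinge at the top edge, so the moment about the hinge is M = F × 2.38722 = 276.532 × 2.38722 = 660.143 kN·m.
A normal force at the bottom, 3.9 m from the hinge, must supply this moment: P = 660.143/3.9 = 169.267 kN.

P ≈ 169 kN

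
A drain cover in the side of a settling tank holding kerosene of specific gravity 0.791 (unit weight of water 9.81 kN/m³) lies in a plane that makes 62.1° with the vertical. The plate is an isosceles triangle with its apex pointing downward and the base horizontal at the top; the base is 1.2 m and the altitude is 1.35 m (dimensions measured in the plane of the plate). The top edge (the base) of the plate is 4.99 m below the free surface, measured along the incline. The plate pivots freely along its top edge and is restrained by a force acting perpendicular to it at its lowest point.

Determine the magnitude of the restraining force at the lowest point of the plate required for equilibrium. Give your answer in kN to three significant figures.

P ≈ 5.55 kN

γ = 0.791 × 9.81 = 7.75971 kN/m³.
The plate makes 62.1° with the vertical, i.e. θ = 90° − 62.1° = 27.9° to the horizontal. Measuring y along the incline from the free-surface line, vertical depth h = y·sinθ with sinθ = 0.467930.
With the apex down, the centroid sits h/3 = 1.35/3 = 0.45 m below the base (the top edge), so y_c = 4.99 + 0.45 = 5.44 m and h_c = 5.44 × 0.467930 = 2.54554 m.
A = ½ × 1.2 × 1.35 = 0.81 m².
Resultant F = γ·h_c·A = 7.75971 × 2.54554 × 0.81 = 15.9996 kN.
I_c = b·h³/36 = 1.2 × 1.35³/36 = 0.0820125 m⁴.
Centre of pressure: y_p = y_c + I_c/(y_c·A) = 5.44 + 0.0820125/(5.44 × 0.81) = 5.44 + 0.0186121 = 5.45861 m along the plane.
The resultant acts 0.45 + 0.0186121 = 0.468612 m (along the plate) below the hinge at the top edge, so the moment about the hinge is M = F × 0.468612 = 15.9996 × 0.468612 = 7.4976 kN·m.
A normal force at the bottom, 1.35 m from the hinge, must supply this moment: P = 7.4976/1.35 = 5.55378 kN.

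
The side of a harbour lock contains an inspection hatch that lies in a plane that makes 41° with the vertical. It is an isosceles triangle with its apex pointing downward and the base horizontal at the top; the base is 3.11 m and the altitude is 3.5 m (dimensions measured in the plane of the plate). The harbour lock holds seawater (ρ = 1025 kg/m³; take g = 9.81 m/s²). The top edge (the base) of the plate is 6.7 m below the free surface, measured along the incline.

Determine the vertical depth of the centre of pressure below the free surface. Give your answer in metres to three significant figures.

γ = ρg = 1025 × 9.81 / 1000 = 10.05525 kN/m³.
The plate makes 41° with the vertical, i.e. θ = 90° − 41° = 49° to the horizontal. Measuring y along the incline from the free-surface line, vertical depth h = y·sinθ with sinθ = 0.754710.
With the apex down, the centroid sits h/3 = 3.5/3 = 1.16667 m below the base (the top edge), so y_c = 6.7 + 1.16667 = 7.86667 m and h_c = 7.86667 × 0.754710 = 5.93705 m.
A = ½ × 3.11 × 3.5 = 5.4425 m².
Resultant F = γ·h_c·A = 10.05525 × 5.93705 × 5.4425 = 324.909 kN.
I_c = b·h³/36 = 3.11 × 3.5³/36 = 3.70392 m⁴.
Centre of pressure: y_p = y_c + I_c/(y_c·A) = 7.86667 + 3.70392/(7.86667 × 5.4425) = 7.86667 + 0.0865112 = 7.95318 m along the plane.
Vertically, h_p = y_p·sinθ = 7.95318 × 0.754710 = 6.00234 m.

h_p = 6.00 m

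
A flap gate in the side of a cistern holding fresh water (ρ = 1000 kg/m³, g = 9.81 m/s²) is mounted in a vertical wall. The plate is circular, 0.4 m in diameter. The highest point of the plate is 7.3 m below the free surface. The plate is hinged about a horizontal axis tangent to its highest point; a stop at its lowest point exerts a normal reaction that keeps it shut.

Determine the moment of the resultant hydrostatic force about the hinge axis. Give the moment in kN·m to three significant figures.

γ = ρg = 1000 × 9.81 = 9810 N/m³ = 9.81 kN/m³.
The centroid is at the centre, 0.2 m below the top of the plate, so the centroid depth is h_c = 7.3 + 0.2 = 7.5 m.
A = π(0.2)² = 0.125664 m².
Resultant F = γ·h_c·A = 9.81 × 7.5 × 0.125664 = 9.24573 kN.
I_c = πr⁴/4 = π × 0.2⁴/4 = 0.00125664 m⁴.
Centre of pressure: y_p = y_c + I_c/(y_c·A) = 7.5 + 0.00125664/(7.5 × 0.125664) = 7.5 + 0.00133333 = 7.50133 m along the plane.
The resultant acts 0.2 + 0.00133333 = 0.201333 m (along the plate) below the hinge at the top edge, so the moment about the hinge is M = F × 0.201333 = 9.24573 × 0.201333 = 1.86147 kN·m.

M ≈ 1.86 kN·m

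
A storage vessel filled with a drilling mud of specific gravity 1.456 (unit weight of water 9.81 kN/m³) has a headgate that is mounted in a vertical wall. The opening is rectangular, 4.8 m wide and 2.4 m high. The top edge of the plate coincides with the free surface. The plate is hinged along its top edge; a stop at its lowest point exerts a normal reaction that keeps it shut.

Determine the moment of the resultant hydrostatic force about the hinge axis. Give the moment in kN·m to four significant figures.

M ≈ 315.9 kN·m

γ = 1.456 × 9.81 = 14.28336 kN/m³.
The centroid lies 2.4/2 = 1.2 m below the top edge, so the centroid depth is h_c = 1.2 m.
A = 4.8 × 2.4 = 11.52 m².
Resultant F = γ·h_c·A = 14.28336 × 1.2 × 11.52 = 197.453 kN.
I_c = b·h³/12 = 4.8 × 2.4³/12 = 5.5296 m⁴.
Centre of pressure: y_p = y_c + I_c/(y_c·A) = 1.2 + 5.5296/(1.2 × 11.52) = 1.2 + 0.4 = 1.6 m along the plane.
The resultant acts 1.2 + 0.4 = 1.6 m (along the plate) below the hinge at the top edge, so the moment about the hinge is M = F × 1.6 = 197.453 × 1.6 = 315.925 kN·m.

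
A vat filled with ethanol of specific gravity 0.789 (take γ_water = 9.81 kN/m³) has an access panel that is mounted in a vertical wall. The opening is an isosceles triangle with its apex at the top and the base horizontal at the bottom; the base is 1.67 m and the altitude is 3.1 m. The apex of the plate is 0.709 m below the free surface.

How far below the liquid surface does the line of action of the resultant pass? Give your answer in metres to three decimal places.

h_p = 2.968 m

γ = 0.789 × 9.81 = 7.74009 kN/m³.
With the apex up, the centroid sits 2h/3 = 2 × 3.1/3 = 2.06667 m below the apex, so the centroid depth is h_c = 0.709 + 2.06667 = 2.77567 m.
A = ½ × 1.67 × 3.1 = 2.5885 m².
Resultant F = γ·h_c·A = 7.74009 × 2.77567 × 2.5885 = 55.6112 kN.
I_c = b·h³/36 = 1.67 × 3.1³/36 = 1.38197 m⁴.
Centre of pressure: y_p = y_c + I_c/(y_c·A) = 2.77567 + 1.38197/(2.77567 × 2.5885) = 2.77567 + 0.192346 = 2.96802 m along the plane.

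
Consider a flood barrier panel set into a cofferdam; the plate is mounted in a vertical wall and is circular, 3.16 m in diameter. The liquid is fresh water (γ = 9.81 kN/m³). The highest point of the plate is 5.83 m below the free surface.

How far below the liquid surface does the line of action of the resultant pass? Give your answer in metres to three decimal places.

γ = 9.81 kN/m³.
The centroid is at the centre, 1.58 m below the top of the plate, so the centroid depth is h_c = 5.83 + 1.58 = 7.41 m.
A = π(1.58)² = 7.84267 m².
Resultant F = γ·h_c·A = 9.81 × 7.41 × 7.84267 = 570.1 kN.
I_c = πr⁴/4 = π × 1.58⁴/4 = 4.89461 m⁴.
Centre of pressure: y_p = y_c + I_c/(y_c·A) = 7.41 + 4.89461/(7.41 × 7.84267) = 7.41 + 0.084224 = 7.49422 m along the plane.

h_p = 7.494 m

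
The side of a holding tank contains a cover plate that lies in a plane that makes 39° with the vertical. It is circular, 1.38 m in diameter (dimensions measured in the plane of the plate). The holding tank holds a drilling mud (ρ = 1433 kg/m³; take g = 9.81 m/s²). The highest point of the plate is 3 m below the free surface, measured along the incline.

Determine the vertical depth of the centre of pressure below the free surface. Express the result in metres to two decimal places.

h_p = 2.89 m

γ = ρg = 1433 × 9.81 / 1000 = 14.05773 kN/m³.
The plate makes 39° with the vertical, i.e. θ = 90° − 39° = 51° to the horizontal. Measuring y along the incline from the free-surface line, vertical depth h = y·sinθ with sinθ = 0.777146.
The centroid is at the centre, 0.69 m below the top of the plate, so y_c = 3 + 0.69 = 3.69 m and h_c = 3.69 × 0.777146 = 2.86767 m.
A = π(0.69)² = 1.49571 m².
Resultant F = γ·h_c·A = 14.05773 × 2.86767 × 1.49571 = 60.2965 kN.
I_c = πr⁴/4 = π × 0.69⁴/4 = 0.178027 m⁴.
Centre of pressure: y_p = y_c + I_c/(y_c·A) = 3.69 + 0.178027/(3.69 × 1.49571) = 3.69 + 0.0322561 = 3.72226 m along the plane.
Vertically, h_p = y_p·sinθ = 3.72226 × 0.777146 = 2.89274 m.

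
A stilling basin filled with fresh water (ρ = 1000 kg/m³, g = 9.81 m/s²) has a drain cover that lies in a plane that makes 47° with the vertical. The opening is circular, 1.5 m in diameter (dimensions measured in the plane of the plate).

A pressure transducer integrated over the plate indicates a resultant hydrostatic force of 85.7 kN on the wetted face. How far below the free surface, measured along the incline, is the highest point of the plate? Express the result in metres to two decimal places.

γ = ρg = 1000 × 9.81 = 9810 N/m³ = 9.81 kN/m³.
A = π(0.75)² = 1.76715 m².
From F = γ·h_c·A, the centroid depth is h_c = 85.7/(9.81 × 1.76715) = 4.94354 m.
The plate makes 47° with the vertical, i.e. θ = 90° − 47° = 43° to the horizontal. Measuring y along the incline from the free-surface line, vertical depth h = y·sinθ with sinθ = 0.681998.
Along the incline, y_c = h_c/sinθ = 4.94354/0.681998 = 7.24861 m.
The centroid is at the centre, 0.75 m below the top of the plate, so the highest point sits at y_top = 7.24861 − 0.75 = 6.49861 m along the incline.

y_top ≈ 6.50 m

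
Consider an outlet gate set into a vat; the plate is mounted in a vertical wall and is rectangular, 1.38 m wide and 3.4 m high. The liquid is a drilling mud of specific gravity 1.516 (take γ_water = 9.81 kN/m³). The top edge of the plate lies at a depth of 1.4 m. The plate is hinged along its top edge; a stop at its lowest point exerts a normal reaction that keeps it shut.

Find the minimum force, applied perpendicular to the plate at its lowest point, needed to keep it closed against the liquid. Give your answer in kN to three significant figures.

P ≈ 128 kN

γ = 1.516 × 9.81 = 14.87196 kN/m³.
The centroid lies 3.4/2 = 1.7 m below the top edge, so the centroid depth is h_c = 1.4 + 1.7 = 3.1 m.
A = 1.38 × 3.4 = 4.692 m².
Resultant F = γ·h_c·A = 14.87196 × 3.1 × 4.692 = 216.316 kN.
I_c = b·h³/12 = 1.38 × 3.4³/12 = 4.51996 m⁴.
Centre of pressure: y_p = y_c + I_c/(y_c·A) = 3.1 + 4.51996/(3.1 × 4.692) = 3.1 + 0.310753 = 3.41075 m along the plane.
The resultant acts 1.7 + 0.310753 = 2.01075 m (along the plate) below the hinge at the top edge, so the moment about the hinge is M = F × 2.01075 = 216.316 × 2.01075 = 434.957 kN·m.
A normal force at the bottom, 3.4 m from the hinge, must supply this moment: P = 434.957/3.4 = 127.929 kN.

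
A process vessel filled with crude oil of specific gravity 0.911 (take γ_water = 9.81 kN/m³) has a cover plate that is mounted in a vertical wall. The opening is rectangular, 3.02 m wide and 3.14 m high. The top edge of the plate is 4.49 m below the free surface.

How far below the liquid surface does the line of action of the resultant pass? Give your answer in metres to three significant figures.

h_p = 6.20 m

γ = 0.911 × 9.81 = 8.93691 kN/m³.
The centroid lies 3.14/2 = 1.57 m below the top edge, so the centroid depth is h_c = 4.49 + 1.57 = 6.06 m.
A = 3.02 × 3.14 = 9.4828 m².
Resultant F = γ·h_c·A = 8.93691 × 6.06 × 9.4828 = 513.566 kN.
I_c = b·h³/12 = 3.02 × 3.14³/12 = 7.79138 m⁴.
Centre of pressure: y_p = y_c + I_c/(y_c·A) = 6.06 + 7.79138/(6.06 × 9.4828) = 6.06 + 0.135583 = 6.19558 m along the plane.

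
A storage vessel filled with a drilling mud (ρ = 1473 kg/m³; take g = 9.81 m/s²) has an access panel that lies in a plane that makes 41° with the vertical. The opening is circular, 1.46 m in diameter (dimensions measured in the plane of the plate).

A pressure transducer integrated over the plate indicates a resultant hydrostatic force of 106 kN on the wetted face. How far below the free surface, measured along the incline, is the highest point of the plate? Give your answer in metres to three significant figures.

y_top ≈ 5.08 m

γ = ρg = 1473 × 9.81 / 1000 = 14.45013 kN/m³.
A = π(0.73)² = 1.67415 m².
From F = γ·h_c·A, the centroid depth is h_c = 106/(14.45013 × 1.67415) = 4.38167 m.
The plate makes 41° with the vertical, i.e. θ = 90° − 41° = 49° to the horizontal. Measuring y along the incline from the free-surface line, vertical depth h = y·sinθ with sinθ = 0.754710.
Along the incline, y_c = h_c/sinθ = 4.38167/0.754710 = 5.80577 m.
The centroid is at the centre, 0.73 m below the top of the plate, so the highest point sits at y_top = 5.80577 − 0.73 = 5.07577 m along the incline.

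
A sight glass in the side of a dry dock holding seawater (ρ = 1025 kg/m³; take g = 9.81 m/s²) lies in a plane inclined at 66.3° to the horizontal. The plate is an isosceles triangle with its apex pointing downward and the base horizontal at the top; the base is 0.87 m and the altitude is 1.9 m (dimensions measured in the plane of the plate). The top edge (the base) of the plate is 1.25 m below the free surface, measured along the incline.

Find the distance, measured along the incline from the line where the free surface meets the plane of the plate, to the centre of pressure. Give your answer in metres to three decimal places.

y_p = 1.990 m

γ = ρg = 1025 × 9.81 / 1000 = 10.05525 kN/m³.
Let θ = 66.3° be the plate's angle to the horizontal; measure y along the incline from where the plane meets the free surface. Vertical depth h = y·sinθ with sinθ = 0.915663.
With the apex down, the centroid sits h/3 = 1.9/3 = 0.633333 m below the base (the top edge), so y_c = 1.25 + 0.633333 = 1.88333 m and h_c = 1.88333 × 0.915663 = 1.7245 m.
A = ½ × 0.87 × 1.9 = 0.8265 m².
Resultant F = γ·h_c·A = 10.05525 × 1.7245 × 0.8265 = 14.3317 kN.
I_c = b·h³/36 = 0.87 × 1.9³/36 = 0.165759 m⁴.
Centre of pressure: y_p = y_c + I_c/(y_c·A) = 1.88333 + 0.165759/(1.88333 × 0.8265) = 1.88333 + 0.10649 = 1.98982 m along the plane.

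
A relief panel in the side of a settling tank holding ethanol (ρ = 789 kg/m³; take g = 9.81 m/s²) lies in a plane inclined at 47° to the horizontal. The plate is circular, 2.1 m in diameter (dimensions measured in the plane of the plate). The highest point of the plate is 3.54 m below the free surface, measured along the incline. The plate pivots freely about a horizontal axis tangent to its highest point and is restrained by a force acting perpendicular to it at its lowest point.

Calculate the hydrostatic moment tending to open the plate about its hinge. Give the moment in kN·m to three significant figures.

M ≈ 99.9 kN·m

γ = ρg = 789 × 9.81 / 1000 = 7.74009 kN/m³.
Let θ = 47° be the plate's angle to the horizontal; measure y along the incline from where the plane meets the free surface. Vertical depth h = y·sinθ with sinθ = 0.731354.
The centroid is at the centre, 1.05 m below the top of the plate, so y_c = 3.54 + 1.05 = 4.59 m and h_c = 4.59 × 0.731354 = 3.35691 m.
A = π(1.05)² = 3.46361 m².
Resultant F = γ·h_c·A = 7.74009 × 3.35691 × 3.46361 = 89.9942 kN.
I_c = πr⁴/4 = π × 1.05⁴/4 = 0.954656 m⁴.
Centre of pressure: y_p = y_c + I_c/(y_c·A) = 4.59 + 0.954656/(4.59 × 3.46361) = 4.59 + 0.0600489 = 4.65005 m along the plane.
The resultant acts 1.05 + 0.0600489 = 1.11005 m (along the plate) below the hinge at the top edge, so the moment about the hinge is M = F × 1.11005 = 89.9942 × 1.11005 = 99.8981 kN·m.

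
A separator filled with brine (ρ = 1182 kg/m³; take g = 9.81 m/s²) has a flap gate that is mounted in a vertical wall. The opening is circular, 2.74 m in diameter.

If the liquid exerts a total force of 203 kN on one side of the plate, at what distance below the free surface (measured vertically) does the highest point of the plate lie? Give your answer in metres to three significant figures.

γ = ρg = 1182 × 9.81 / 1000 = 11.59542 kN/m³.
A = π(1.37)² = 5.89646 m².
From F = γ·h_c·A, the centroid depth is h_c = 203/(11.59542 × 5.89646) = 2.96905 m.
The centroid is at the centre, 1.37 m below the top of the plate, so the highest point sits at h_top = 2.96905 − 1.37 = 1.59905 m below the surface.

d_top ≈ 1.60 m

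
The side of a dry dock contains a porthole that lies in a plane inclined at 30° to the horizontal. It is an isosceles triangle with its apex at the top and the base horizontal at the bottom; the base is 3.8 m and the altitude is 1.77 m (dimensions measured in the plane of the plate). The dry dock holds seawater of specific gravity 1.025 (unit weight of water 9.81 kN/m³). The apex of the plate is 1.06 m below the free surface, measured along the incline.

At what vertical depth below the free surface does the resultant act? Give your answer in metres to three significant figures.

γ = 1.025 × 9.81 = 10.05525 kN/m³.
Let θ = 30° be the plate's angle to the horizontal; measure y along the incline from where the plane meets the free surface. Vertical depth h = y·sinθ with sinθ = 0.500000.
With the apex up, the centroid sits 2h/3 = 2 × 1.77/3 = 1.18 m below the apex, so y_c = 1.06 + 1.18 = 2.24 m and h_c = 2.24 × 0.500000 = 1.12 m.
A = ½ × 3.8 × 1.77 = 3.363 m².
Resultant F = γ·h_c·A = 10.05525 × 1.12 × 3.363 = 37.8737 kN.
I_c = b·h³/36 = 3.8 × 1.77³/36 = 0.58533 m⁴.
Centre of pressure: y_p = y_c + I_c/(y_c·A) = 2.24 + 0.58533/(2.24 × 3.363) = 2.24 + 0.0777009 = 2.3177 m along the plane.
Vertically, h_p = y_p·sinθ = 2.3177 × 0.500000 = 1.15885 m.

h_p = 1.16 m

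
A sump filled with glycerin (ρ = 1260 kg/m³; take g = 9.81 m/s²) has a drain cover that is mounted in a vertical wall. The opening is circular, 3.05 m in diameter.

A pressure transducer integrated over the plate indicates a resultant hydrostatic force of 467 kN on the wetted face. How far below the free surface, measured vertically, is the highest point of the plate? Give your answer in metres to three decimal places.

d_top ≈ 3.646 m

γ = ρg = 1260 × 9.81 / 1000 = 12.3606 kN/m³.
A = π(1.525)² = 7.30617 m².
From F = γ·h_c·A, the centroid depth is h_c = 467/(12.3606 × 7.30617) = 5.17115 m.
The centroid is at the centre, 1.525 m below the top of the plate, so the highest point sits at h_top = 5.17115 − 1.525 = 3.64615 m below the surface.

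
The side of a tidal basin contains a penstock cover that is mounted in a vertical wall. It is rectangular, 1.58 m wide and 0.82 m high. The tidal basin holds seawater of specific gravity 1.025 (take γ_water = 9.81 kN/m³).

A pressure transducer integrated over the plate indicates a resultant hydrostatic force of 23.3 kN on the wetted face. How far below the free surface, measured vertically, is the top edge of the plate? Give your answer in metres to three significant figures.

d_top ≈ 1.38 m

γ = 1.025 × 9.81 = 10.05525 kN/m³.
A = 1.58 × 0.82 = 1.2956 m².
From F = γ·h_c·A, the centroid depth is h_c = 23.3/(10.05525 × 1.2956) = 1.78851 m.
The centroid lies 0.82/2 = 0.41 m below the top edge, so the top edge sits at h_top = 1.78851 − 0.41 = 1.37851 m below the surface.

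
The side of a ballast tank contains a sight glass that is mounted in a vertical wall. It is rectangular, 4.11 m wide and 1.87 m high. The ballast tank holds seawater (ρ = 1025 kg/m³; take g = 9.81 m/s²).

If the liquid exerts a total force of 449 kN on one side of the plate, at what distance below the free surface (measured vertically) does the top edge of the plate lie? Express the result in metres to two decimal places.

d_top ≈ 4.87 m

γ = ρg = 1025 × 9.81 / 1000 = 10.05525 kN/m³.
A = 4.11 × 1.87 = 7.6857 m².
From F = γ·h_c·A, the centroid depth is h_c = 449/(10.05525 × 7.6857) = 5.80992 m.
The centroid lies 1.87/2 = 0.935 m below the top edge, so the top edge sits at h_top = 5.80992 − 0.935 = 4.87492 m below the surface.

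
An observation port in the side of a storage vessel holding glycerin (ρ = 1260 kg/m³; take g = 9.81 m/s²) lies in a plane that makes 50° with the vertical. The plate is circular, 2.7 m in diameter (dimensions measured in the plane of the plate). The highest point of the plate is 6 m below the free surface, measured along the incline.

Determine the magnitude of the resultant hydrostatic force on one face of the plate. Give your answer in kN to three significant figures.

F ≈ 334 kN

γ = ρg = 1260 × 9.81 / 1000 = 12.3606 kN/m³.
The plate makes 50° with the vertical, i.e. θ = 90° − 50° = 40° to the horizontal. Measuring y along the incline from the free-surface line, vertical depth h = y·sinθ with sinθ = 0.642788.
The centroid is at the centre, 1.35 m below the top of the plate, so y_c = 6 + 1.35 = 7.35 m and h_c = 7.35 × 0.642788 = 4.72449 m.
A = π(1.35)² = 5.72555 m².
Resultant F = γ·h_c·A = 12.3606 × 4.72449 × 5.72555 = 334.358 kN.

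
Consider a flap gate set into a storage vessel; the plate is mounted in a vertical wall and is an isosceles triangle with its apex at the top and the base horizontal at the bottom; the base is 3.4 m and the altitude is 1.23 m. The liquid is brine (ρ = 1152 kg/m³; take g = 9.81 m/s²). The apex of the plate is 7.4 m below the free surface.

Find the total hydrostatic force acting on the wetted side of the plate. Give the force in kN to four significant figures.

F ≈ 194.2 kN

γ = ρg = 1152 × 9.81 / 1000 = 11.30112 kN/m³.
With the apex up, the centroid sits 2h/3 = 2 × 1.23/3 = 0.82 m below the apex, so the centroid depth is h_c = 7.4 + 0.82 = 8.22 m.
A = ½ × 3.4 × 1.23 = 2.091 m².
Resultant F = γ·h_c·A = 11.30112 × 8.22 × 2.091 = 194.244 kN.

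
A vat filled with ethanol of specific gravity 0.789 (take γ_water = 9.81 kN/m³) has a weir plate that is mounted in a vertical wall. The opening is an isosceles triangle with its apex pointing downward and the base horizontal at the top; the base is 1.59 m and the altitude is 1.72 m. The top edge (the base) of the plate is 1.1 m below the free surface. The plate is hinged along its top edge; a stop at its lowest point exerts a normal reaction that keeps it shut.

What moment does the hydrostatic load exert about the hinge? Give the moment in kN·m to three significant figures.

γ = 0.789 × 9.81 = 7.74009 kN/m³.
With the apex down, the centroid sits h/3 = 1.72/3 = 0.573333 m below the base (the top edge), so the centroid depth is h_c = 1.1 + 0.573333 = 1.67333 m.
A = ½ × 1.59 × 1.72 = 1.3674 m².
Resultant F = γ·h_c·A = 7.74009 × 1.67333 × 1.3674 = 17.7102 kN.
I_c = b·h³/36 = 1.59 × 1.72³/36 = 0.22474 m⁴.
Centre of pressure: y_p = y_c + I_c/(y_c·A) = 1.67333 + 0.22474/(1.67333 × 1.3674) = 1.67333 + 0.0982207 = 1.77155 m along the plane.
The resultant acts 0.573333 + 0.0982207 = 0.671554 m (along the plate) below the hinge at the top edge, so the moment about the hinge is M = F × 0.671554 = 17.7102 × 0.671554 = 11.8934 kN·m.

M ≈ 11.9 kN·m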